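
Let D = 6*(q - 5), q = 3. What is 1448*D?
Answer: -17376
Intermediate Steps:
D = -12 (D = 6*(3 - 5) = 6*(-2) = -12)
1448*D = 1448*(-12) = -17376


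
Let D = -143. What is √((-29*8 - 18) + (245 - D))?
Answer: √138 ≈ 11.747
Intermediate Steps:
√((-29*8 - 18) + (245 - D)) = √((-29*8 - 18) + (245 - 1*(-143))) = √((-232 - 18) + (245 + 143)) = √(-250 + 388) = √138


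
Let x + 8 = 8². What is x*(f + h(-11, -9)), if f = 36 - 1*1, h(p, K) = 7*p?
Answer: -2352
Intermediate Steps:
f = 35 (f = 36 - 1 = 35)
x = 56 (x = -8 + 8² = -8 + 64 = 56)
x*(f + h(-11, -9)) = 56*(35 + 7*(-11)) = 56*(35 - 77) = 56*(-42) = -2352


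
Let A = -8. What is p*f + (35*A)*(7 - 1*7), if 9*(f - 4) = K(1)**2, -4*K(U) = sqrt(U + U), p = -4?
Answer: -289/18 ≈ -16.056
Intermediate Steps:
K(U) = -sqrt(2)*sqrt(U)/4 (K(U) = -sqrt(U + U)/4 = -sqrt(2)*sqrt(U)/4)
f = 289/72 (f = 4 + (-sqrt(2)*sqrt(1)/4)**2/9 = 4 + (-1/4*sqrt(2)*1)**2/9 = 4 + (-sqrt(2)/4)**2/9 = 4 + (1/9)*(1/8) = 4 + 1/72 = 289/72 ≈ 4.0139)
p*f + (35*A)*(7 - 1*7) = -4*289/72 + (35*(-8))*(7 - 1*7) = -289/18 - 280*(7 - 7) = -289/18 - 280*0 = -289/18 + 0 = -289/18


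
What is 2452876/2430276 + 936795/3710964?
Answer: 948267078157/751555562172 ≈ 1.2617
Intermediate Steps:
2452876/2430276 + 936795/3710964 = 2452876*(1/2430276) + 936795*(1/3710964) = 613219/607569 + 312265/1236988 = 948267078157/751555562172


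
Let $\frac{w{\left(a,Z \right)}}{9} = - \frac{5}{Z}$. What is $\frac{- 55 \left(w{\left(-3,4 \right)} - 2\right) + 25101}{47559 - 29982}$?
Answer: $\frac{103319}{70308} \approx 1.4695$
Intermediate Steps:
$w{\left(a,Z \right)} = - \frac{45}{Z}$ ($w{\left(a,Z \right)} = 9 \left(- \frac{5}{Z}\right) = - \frac{45}{Z}$)
$\frac{- 55 \left(w{\left(-3,4 \right)} - 2\right) + 25101}{47559 - 29982} = \frac{- 55 \left(- \frac{45}{4} - 2\right) + 25101}{47559 - 29982} = \frac{- 55 \left(\left(-45\right) \frac{1}{4} - 2\right) + 25101}{17577} = \left(- 55 \left(- \frac{45}{4} - 2\right) + 25101\right) \frac{1}{17577} = \left(\left(-55\right) \left(- \frac{53}{4}\right) + 25101\right) \frac{1}{17577} = \left(\frac{2915}{4} + 25101\right) \frac{1}{17577} = \frac{103319}{4} \cdot \frac{1}{17577} = \frac{103319}{70308}$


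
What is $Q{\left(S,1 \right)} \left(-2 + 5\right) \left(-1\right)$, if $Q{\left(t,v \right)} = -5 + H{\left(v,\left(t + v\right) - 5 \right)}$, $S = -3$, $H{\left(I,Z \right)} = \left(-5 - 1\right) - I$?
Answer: $36$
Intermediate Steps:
$H{\left(I,Z \right)} = -6 - I$ ($H{\left(I,Z \right)} = \left(-5 - 1\right) - I = -6 - I$)
$Q{\left(t,v \right)} = -11 - v$ ($Q{\left(t,v \right)} = -5 - \left(6 + v\right) = -11 - v$)
$Q{\left(S,1 \right)} \left(-2 + 5\right) \left(-1\right) = \left(-11 - 1\right) \left(-2 + 5\right) \left(-1\right) = \left(-11 - 1\right) 3 \left(-1\right) = \left(-12\right) \left(-3\right) = 36$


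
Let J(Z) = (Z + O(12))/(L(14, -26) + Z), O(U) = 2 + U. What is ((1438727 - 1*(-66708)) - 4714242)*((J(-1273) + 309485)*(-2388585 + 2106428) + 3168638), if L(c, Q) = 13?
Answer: 50435017777618281683/180 ≈ 2.8019e+17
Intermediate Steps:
J(Z) = (14 + Z)/(13 + Z) (J(Z) = (Z + (2 + 12))/(13 + Z) = (Z + 14)/(13 + Z) = (14 + Z)/(13 + Z))
((1438727 - 1*(-66708)) - 4714242)*((J(-1273) + 309485)*(-2388585 + 2106428) + 3168638) = ((1438727 - 1*(-66708)) - 4714242)*(((14 - 1273)/(13 - 1273) + 309485)*(-2388585 + 2106428) + 3168638) = ((1438727 + 66708) - 4714242)*((-1259/(-1260) + 309485)*(-282157) + 3168638) = (1505435 - 4714242)*((-1/1260*(-1259) + 309485)*(-282157) + 3168638) = -3208807*((1259/1260 + 309485)*(-282157) + 3168638) = -3208807*((389952359/1260)*(-282157) + 3168638) = -3208807*(-110027787758363/1260 + 3168638) = -3208807*(-110023795274483/1260) = 50435017777618281683/180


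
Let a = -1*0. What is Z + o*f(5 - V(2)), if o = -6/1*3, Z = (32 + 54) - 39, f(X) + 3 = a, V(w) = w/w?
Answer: 101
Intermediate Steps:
V(w) = 1
a = 0
f(X) = -3 (f(X) = -3 + 0 = -3)
Z = 47 (Z = 86 - 39 = 47)
o = -18 (o = -6*1*3 = -6*3 = -18)
Z + o*f(5 - V(2)) = 47 - 18*(-3) = 47 + 54 = 101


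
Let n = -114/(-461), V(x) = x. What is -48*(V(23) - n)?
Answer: -503472/461 ≈ -1092.1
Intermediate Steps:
n = 114/461 (n = -114*(-1/461) = 114/461 ≈ 0.24729)
-48*(V(23) - n) = -48*(23 - 1*114/461) = -48*(23 - 114/461) = -48*10489/461 = -503472/461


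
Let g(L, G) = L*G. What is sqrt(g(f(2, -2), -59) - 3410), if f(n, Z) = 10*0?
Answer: I*sqrt(3410) ≈ 58.395*I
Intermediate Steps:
f(n, Z) = 0
g(L, G) = G*L
sqrt(g(f(2, -2), -59) - 3410) = sqrt(-59*0 - 3410) = sqrt(0 - 3410) = sqrt(-3410) = I*sqrt(3410)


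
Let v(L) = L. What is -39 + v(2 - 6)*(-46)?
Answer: 145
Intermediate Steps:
-39 + v(2 - 6)*(-46) = -39 + (2 - 6)*(-46) = -39 - 4*(-46) = -39 + 184 = 145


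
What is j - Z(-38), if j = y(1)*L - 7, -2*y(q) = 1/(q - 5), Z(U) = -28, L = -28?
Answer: 35/2 ≈ 17.500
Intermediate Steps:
y(q) = -1/(2*(-5 + q)) (y(q) = -1/(2*(q - 5)) = -1/(2*(-5 + q)))
j = -21/2 (j = -1/(-10 + 2*1)*(-28) - 7 = -1/(-10 + 2)*(-28) - 7 = -1/(-8)*(-28) - 7 = -1*(-⅛)*(-28) - 7 = (⅛)*(-28) - 7 = -7/2 - 7 = -21/2 ≈ -10.500)
j - Z(-38) = -21/2 - 1*(-28) = -21/2 + 28 = 35/2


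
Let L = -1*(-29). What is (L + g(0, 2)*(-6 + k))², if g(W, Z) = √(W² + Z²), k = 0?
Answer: 289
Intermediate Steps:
L = 29
(L + g(0, 2)*(-6 + k))² = (29 + √(0² + 2²)*(-6 + 0))² = (29 + √(0 + 4)*(-6))² = (29 + √4*(-6))² = (29 + 2*(-6))² = (29 - 12)² = 17² = 289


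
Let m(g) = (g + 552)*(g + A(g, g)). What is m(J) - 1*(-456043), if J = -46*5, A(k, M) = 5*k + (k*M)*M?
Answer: -3917762317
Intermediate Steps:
A(k, M) = 5*k + k*M**2 (A(k, M) = 5*k + (M*k)*M = 5*k + k*M**2)
J = -230
m(g) = (552 + g)*(g + g*(5 + g**2)) (m(g) = (g + 552)*(g + g*(5 + g**2)) = (552 + g)*(g + g*(5 + g**2)))
m(J) - 1*(-456043) = -230*(3312 + (-230)**3 + 6*(-230) + 552*(-230)**2) - 1*(-456043) = -230*(3312 - 12167000 - 1380 + 552*52900) + 456043 = -230*(3312 - 12167000 - 1380 + 29200800) + 456043 = -230*17035732 + 456043 = -3918218360 + 456043 = -3917762317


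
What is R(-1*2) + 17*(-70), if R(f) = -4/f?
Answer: -1188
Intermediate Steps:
R(-1*2) + 17*(-70) = -4/((-1*2)) + 17*(-70) = -4/(-2) - 1190 = -4*(-1/2) - 1190 = 2 - 1190 = -1188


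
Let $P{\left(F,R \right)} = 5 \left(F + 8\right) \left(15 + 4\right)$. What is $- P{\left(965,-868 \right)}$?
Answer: $-92435$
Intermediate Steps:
$P{\left(F,R \right)} = 760 + 95 F$ ($P{\left(F,R \right)} = 5 \left(8 + F\right) 19 = 5 \left(152 + 19 F\right) = 760 + 95 F$)
$- P{\left(965,-868 \right)} = - (760 + 95 \cdot 965) = - (760 + 91675) = \left(-1\right) 92435 = -92435$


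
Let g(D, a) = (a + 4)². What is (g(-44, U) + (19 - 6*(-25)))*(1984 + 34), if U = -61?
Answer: 6897524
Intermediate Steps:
g(D, a) = (4 + a)²
(g(-44, U) + (19 - 6*(-25)))*(1984 + 34) = ((4 - 61)² + (19 - 6*(-25)))*(1984 + 34) = ((-57)² + (19 + 150))*2018 = (3249 + 169)*2018 = 3418*2018 = 6897524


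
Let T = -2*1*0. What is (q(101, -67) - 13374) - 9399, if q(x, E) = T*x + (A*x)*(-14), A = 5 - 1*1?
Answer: -28429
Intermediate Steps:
A = 4 (A = 5 - 1 = 4)
T = 0 (T = -2*0 = 0)
q(x, E) = -56*x (q(x, E) = 0*x + (4*x)*(-14) = 0 - 56*x = -56*x)
(q(101, -67) - 13374) - 9399 = (-56*101 - 13374) - 9399 = (-5656 - 13374) - 9399 = -19030 - 9399 = -28429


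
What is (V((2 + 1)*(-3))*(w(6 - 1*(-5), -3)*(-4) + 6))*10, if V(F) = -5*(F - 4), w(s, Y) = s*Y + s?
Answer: 61100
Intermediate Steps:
w(s, Y) = s + Y*s (w(s, Y) = Y*s + s = s + Y*s)
V(F) = 20 - 5*F (V(F) = -5*(-4 + F) = 20 - 5*F)
(V((2 + 1)*(-3))*(w(6 - 1*(-5), -3)*(-4) + 6))*10 = ((20 - 5*(2 + 1)*(-3))*(((6 - 1*(-5))*(1 - 3))*(-4) + 6))*10 = ((20 - 15*(-3))*(((6 + 5)*(-2))*(-4) + 6))*10 = ((20 - 5*(-9))*((11*(-2))*(-4) + 6))*10 = ((20 + 45)*(-22*(-4) + 6))*10 = (65*(88 + 6))*10 = (65*94)*10 = 6110*10 = 61100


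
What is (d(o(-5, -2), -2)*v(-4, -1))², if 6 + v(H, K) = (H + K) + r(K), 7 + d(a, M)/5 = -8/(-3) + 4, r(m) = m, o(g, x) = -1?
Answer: 400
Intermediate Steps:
d(a, M) = -5/3 (d(a, M) = -35 + 5*(-8/(-3) + 4) = -35 + 5*(-8*(-1)/3 + 4) = -35 + 5*(-2*(-4/3) + 4) = -35 + 5*(8/3 + 4) = -35 + 5*(20/3) = -35 + 100/3 = -5/3)
v(H, K) = -6 + H + 2*K (v(H, K) = -6 + ((H + K) + K) = -6 + (H + 2*K) = -6 + H + 2*K)
(d(o(-5, -2), -2)*v(-4, -1))² = (-5*(-6 - 4 + 2*(-1))/3)² = (-5*(-6 - 4 - 2)/3)² = (-5/3*(-12))² = 20² = 400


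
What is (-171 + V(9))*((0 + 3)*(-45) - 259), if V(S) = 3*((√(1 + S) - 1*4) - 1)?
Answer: 73284 - 1182*√10 ≈ 69546.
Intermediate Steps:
V(S) = -15 + 3*√(1 + S) (V(S) = 3*((√(1 + S) - 4) - 1) = 3*((-4 + √(1 + S)) - 1) = 3*(-5 + √(1 + S)) = -15 + 3*√(1 + S))
(-171 + V(9))*((0 + 3)*(-45) - 259) = (-171 + (-15 + 3*√(1 + 9)))*((0 + 3)*(-45) - 259) = (-171 + (-15 + 3*√10))*(3*(-45) - 259) = (-186 + 3*√10)*(-135 - 259) = (-186 + 3*√10)*(-394) = 73284 - 1182*√10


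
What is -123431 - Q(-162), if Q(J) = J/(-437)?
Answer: -53939509/437 ≈ -1.2343e+5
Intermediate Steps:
Q(J) = -J/437 (Q(J) = J*(-1/437) = -J/437)
-123431 - Q(-162) = -123431 - (-1)*(-162)/437 = -123431 - 1*162/437 = -123431 - 162/437 = -53939509/437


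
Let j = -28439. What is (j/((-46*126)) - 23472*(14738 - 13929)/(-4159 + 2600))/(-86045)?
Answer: -110103699409/777499522380 ≈ -0.14161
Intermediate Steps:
(j/((-46*126)) - 23472*(14738 - 13929)/(-4159 + 2600))/(-86045) = (-28439/((-46*126)) - 23472*(14738 - 13929)/(-4159 + 2600))/(-86045) = (-28439/(-5796) - 23472/((-1559/809)))*(-1/86045) = (-28439*(-1/5796) - 23472/((-1559*1/809)))*(-1/86045) = (28439/5796 - 23472/(-1559/809))*(-1/86045) = (28439/5796 - 23472*(-809/1559))*(-1/86045) = (28439/5796 + 18988848/1559)*(-1/86045) = (110103699409/9035964)*(-1/86045) = -110103699409/777499522380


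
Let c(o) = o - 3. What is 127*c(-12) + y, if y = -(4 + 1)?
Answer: -1910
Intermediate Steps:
y = -5 (y = -1*5 = -5)
c(o) = -3 + o
127*c(-12) + y = 127*(-3 - 12) - 5 = 127*(-15) - 5 = -1905 - 5 = -1910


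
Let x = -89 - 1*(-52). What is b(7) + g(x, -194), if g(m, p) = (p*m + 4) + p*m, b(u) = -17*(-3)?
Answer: 14411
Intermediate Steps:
x = -37 (x = -89 + 52 = -37)
b(u) = 51
g(m, p) = 4 + 2*m*p (g(m, p) = (m*p + 4) + m*p = (4 + m*p) + m*p = 4 + 2*m*p)
b(7) + g(x, -194) = 51 + (4 + 2*(-37)*(-194)) = 51 + (4 + 14356) = 51 + 14360 = 14411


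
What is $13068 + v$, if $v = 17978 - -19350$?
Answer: $50396$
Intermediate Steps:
$v = 37328$ ($v = 17978 + 19350 = 37328$)
$13068 + v = 13068 + 37328 = 50396$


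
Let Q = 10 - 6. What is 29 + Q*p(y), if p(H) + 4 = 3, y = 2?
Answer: 25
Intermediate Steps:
p(H) = -1 (p(H) = -4 + 3 = -1)
Q = 4
29 + Q*p(y) = 29 + 4*(-1) = 29 - 4 = 25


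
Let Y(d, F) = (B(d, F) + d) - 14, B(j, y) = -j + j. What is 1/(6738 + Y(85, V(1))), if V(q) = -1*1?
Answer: 1/6809 ≈ 0.00014686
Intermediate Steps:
B(j, y) = 0
V(q) = -1
Y(d, F) = -14 + d (Y(d, F) = (0 + d) - 14 = d - 14 = -14 + d)
1/(6738 + Y(85, V(1))) = 1/(6738 + (-14 + 85)) = 1/(6738 + 71) = 1/6809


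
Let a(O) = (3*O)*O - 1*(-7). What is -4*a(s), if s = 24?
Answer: -6940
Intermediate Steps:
a(O) = 7 + 3*O² (a(O) = 3*O² + 7 = 7 + 3*O²)
-4*a(s) = -4*(7 + 3*24²) = -4*(7 + 3*576) = -4*(7 + 1728) = -4*1735 = -6940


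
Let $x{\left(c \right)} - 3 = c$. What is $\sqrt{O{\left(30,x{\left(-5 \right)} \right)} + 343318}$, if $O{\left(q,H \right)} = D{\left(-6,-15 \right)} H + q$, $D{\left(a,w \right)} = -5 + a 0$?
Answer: $\sqrt{343358} \approx 585.97$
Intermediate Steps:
$D{\left(a,w \right)} = -5$ ($D{\left(a,w \right)} = -5 + 0 = -5$)
$x{\left(c \right)} = 3 + c$
$O{\left(q,H \right)} = q - 5 H$ ($O{\left(q,H \right)} = - 5 H + q = q - 5 H$)
$\sqrt{O{\left(30,x{\left(-5 \right)} \right)} + 343318} = \sqrt{\left(30 - 5 \left(3 - 5\right)\right) + 343318} = \sqrt{\left(30 - -10\right) + 343318} = \sqrt{\left(30 + 10\right) + 343318} = \sqrt{40 + 343318} = \sqrt{343358}$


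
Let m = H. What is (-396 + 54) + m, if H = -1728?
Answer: -2070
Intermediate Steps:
m = -1728
(-396 + 54) + m = (-396 + 54) - 1728 = -342 - 1728 = -2070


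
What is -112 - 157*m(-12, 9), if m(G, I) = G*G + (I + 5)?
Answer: -24918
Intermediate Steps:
m(G, I) = 5 + I + G² (m(G, I) = G² + (5 + I) = 5 + I + G²)
-112 - 157*m(-12, 9) = -112 - 157*(5 + 9 + (-12)²) = -112 - 157*(5 + 9 + 144) = -112 - 157*158 = -112 - 24806 = -24918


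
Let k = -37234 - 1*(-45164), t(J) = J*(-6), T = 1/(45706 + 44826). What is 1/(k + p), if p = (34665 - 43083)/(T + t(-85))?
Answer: 46171321/365376477154 ≈ 0.00012637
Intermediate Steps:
T = 1/90532 ≈ 1.1046e-5
t(J) = -6*J
p = -762098376/46171321 (p = (34665 - 43083)/(1/90532 - 6*(-85)) = -8418/(1/90532 + 510) = -8418/46171321/90532 = -8418*90532/46171321 = -762098376/46171321 ≈ -16.506)
k = 7930 (k = -37234 + 45164 = 7930)
1/(k + p) = 1/(7930 - 762098376/46171321) = 1/(365376477154/46171321) = 46171321/365376477154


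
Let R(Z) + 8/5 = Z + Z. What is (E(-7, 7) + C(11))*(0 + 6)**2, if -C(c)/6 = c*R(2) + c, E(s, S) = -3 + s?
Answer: -42192/5 ≈ -8438.4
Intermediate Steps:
R(Z) = -8/5 + 2*Z (R(Z) = -8/5 + (Z + Z) = -8/5 + 2*Z)
C(c) = -102*c/5 (C(c) = -6*(c*(-8/5 + 2*2) + c) = -6*(c*(-8/5 + 4) + c) = -6*(c*(12/5) + c) = -6*(12*c/5 + c) = -102*c/5)
(E(-7, 7) + C(11))*(0 + 6)**2 = ((-3 - 7) - 102/5*11)*(0 + 6)**2 = (-10 - 1122/5)*6**2 = -1172/5*36 = -42192/5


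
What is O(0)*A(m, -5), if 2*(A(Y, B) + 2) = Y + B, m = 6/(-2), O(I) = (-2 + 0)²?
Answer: -24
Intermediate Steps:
O(I) = 4 (O(I) = (-2)² = 4)
m = -3 (m = 6*(-½) = -3)
A(Y, B) = -2 + B/2 + Y/2 (A(Y, B) = -2 + (Y + B)/2 = -2 + (B + Y)/2 = -2 + (B/2 + Y/2) = -2 + B/2 + Y/2)
O(0)*A(m, -5) = 4*(-2 + (½)*(-5) + (½)*(-3)) = 4*(-2 - 5/2 - 3/2) = 4*(-6) = -24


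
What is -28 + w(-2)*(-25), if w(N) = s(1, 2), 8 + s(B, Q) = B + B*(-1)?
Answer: 172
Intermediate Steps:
s(B, Q) = -8 (s(B, Q) = -8 + (B + B*(-1)) = -8 + (B - B) = -8 + 0 = -8)
w(N) = -8
-28 + w(-2)*(-25) = -28 - 8*(-25) = -28 + 200 = 172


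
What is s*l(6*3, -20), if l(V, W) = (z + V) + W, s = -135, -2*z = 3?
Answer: 945/2 ≈ 472.50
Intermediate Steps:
z = -3/2 (z = -1/2*3 = -3/2 ≈ -1.5000)
l(V, W) = -3/2 + V + W (l(V, W) = (-3/2 + V) + W = -3/2 + V + W)
s*l(6*3, -20) = -135*(-3/2 + 6*3 - 20) = -135*(-3/2 + 18 - 20) = -135*(-7/2) = 945/2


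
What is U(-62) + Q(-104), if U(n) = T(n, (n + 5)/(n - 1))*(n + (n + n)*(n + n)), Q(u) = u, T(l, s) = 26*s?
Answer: 7562932/21 ≈ 3.6014e+5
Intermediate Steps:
U(n) = 26*(5 + n)*(n + 4*n**2)/(-1 + n) (U(n) = (26*((n + 5)/(n - 1)))*(n + (n + n)*(n + n)) = (26*((5 + n)/(-1 + n)))*(n + (2*n)*(2*n)) = (26*((5 + n)/(-1 + n)))*(n + 4*n**2) = (26*(5 + n)/(-1 + n))*(n + 4*n**2) = 26*(5 + n)*(n + 4*n**2)/(-1 + n))
U(-62) + Q(-104) = 26*(-62)*(1 + 4*(-62))*(5 - 62)/(-1 - 62) - 104 = 26*(-62)*(1 - 248)*(-57)/(-63) - 104 = 26*(-62)*(-1/63)*(-247)*(-57) - 104 = 7565116/21 - 104 = 7562932/21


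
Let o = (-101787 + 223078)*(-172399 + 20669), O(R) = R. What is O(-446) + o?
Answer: -18403483876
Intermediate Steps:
o = -18403483430 (o = 121291*(-151730) = -18403483430)
O(-446) + o = -446 - 18403483430 = -18403483876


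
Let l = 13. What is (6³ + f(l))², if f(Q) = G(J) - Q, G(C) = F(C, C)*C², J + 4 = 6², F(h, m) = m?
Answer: 1087086841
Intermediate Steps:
J = 32 (J = -4 + 6² = -4 + 36 = 32)
G(C) = C³ (G(C) = C*C² = C³)
f(Q) = 32768 - Q (f(Q) = 32³ - Q = 32768 - Q)
(6³ + f(l))² = (6³ + (32768 - 1*13))² = (216 + (32768 - 13))² = (216 + 32755)² = 32971² = 1087086841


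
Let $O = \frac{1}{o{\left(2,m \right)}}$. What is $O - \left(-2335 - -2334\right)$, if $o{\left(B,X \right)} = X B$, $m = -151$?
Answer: $\frac{301}{302} \approx 0.99669$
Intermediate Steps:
$o{\left(B,X \right)} = B X$
$O = - \frac{1}{302}$ ($O = \frac{1}{2 \left(-151\right)} = \frac{1}{-302} = - \frac{1}{302} \approx -0.0033113$)
$O - \left(-2335 - -2334\right) = - \frac{1}{302} - \left(-2335 - -2334\right) = - \frac{1}{302} - \left(-2335 + 2334\right) = - \frac{1}{302} - -1 = - \frac{1}{302} + 1 = \frac{301}{302}$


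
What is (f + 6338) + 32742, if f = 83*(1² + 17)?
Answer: 40574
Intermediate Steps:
f = 1494 (f = 83*(1 + 17) = 83*18 = 1494)
(f + 6338) + 32742 = (1494 + 6338) + 32742 = 7832 + 32742 = 40574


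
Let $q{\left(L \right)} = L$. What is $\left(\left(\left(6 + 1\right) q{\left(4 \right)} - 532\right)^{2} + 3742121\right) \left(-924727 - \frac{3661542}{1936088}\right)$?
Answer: $- \frac{3577254945437865983}{968044} \approx -3.6953 \cdot 10^{12}$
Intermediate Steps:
$\left(\left(\left(6 + 1\right) q{\left(4 \right)} - 532\right)^{2} + 3742121\right) \left(-924727 - \frac{3661542}{1936088}\right) = \left(\left(\left(6 + 1\right) 4 - 532\right)^{2} + 3742121\right) \left(-924727 - \frac{3661542}{1936088}\right) = \left(\left(7 \cdot 4 - 532\right)^{2} + 3742121\right) \left(-924727 - \frac{1830771}{968044}\right) = \left(\left(28 - 532\right)^{2} + 3742121\right) \left(-924727 - \frac{1830771}{968044}\right) = \left(\left(-504\right)^{2} + 3742121\right) \left(- \frac{895178254759}{968044}\right) = \left(254016 + 3742121\right) \left(- \frac{895178254759}{968044}\right) = 3996137 \left(- \frac{895178254759}{968044}\right) = - \frac{3577254945437865983}{968044}$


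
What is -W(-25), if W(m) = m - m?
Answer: 0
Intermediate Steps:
W(m) = 0
-W(-25) = -1*0 = 0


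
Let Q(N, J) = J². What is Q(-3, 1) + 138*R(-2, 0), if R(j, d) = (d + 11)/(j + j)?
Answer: -757/2 ≈ -378.50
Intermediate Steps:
R(j, d) = (11 + d)/(2*j) (R(j, d) = (11 + d)/((2*j)) = (11 + d)*(1/(2*j)) = (11 + d)/(2*j))
Q(-3, 1) + 138*R(-2, 0) = 1² + 138*((½)*(11 + 0)/(-2)) = 1 + 138*((½)*(-½)*11) = 1 + 138*(-11/4) = 1 - 759/2 = -757/2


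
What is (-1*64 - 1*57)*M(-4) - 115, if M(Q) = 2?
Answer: -357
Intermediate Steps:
(-1*64 - 1*57)*M(-4) - 115 = (-1*64 - 1*57)*2 - 115 = (-64 - 57)*2 - 115 = -121*2 - 115 = -242 - 115 = -357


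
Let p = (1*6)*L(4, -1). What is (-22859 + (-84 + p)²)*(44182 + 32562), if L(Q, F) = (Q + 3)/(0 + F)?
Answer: -535903352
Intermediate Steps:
L(Q, F) = (3 + Q)/F
p = -42 (p = (1*6)*((3 + 4)/(-1)) = 6*(-1*7) = 6*(-7) = -42)
(-22859 + (-84 + p)²)*(44182 + 32562) = (-22859 + (-84 - 42)²)*(44182 + 32562) = (-22859 + (-126)²)*76744 = (-22859 + 15876)*76744 = -6983*76744 = -535903352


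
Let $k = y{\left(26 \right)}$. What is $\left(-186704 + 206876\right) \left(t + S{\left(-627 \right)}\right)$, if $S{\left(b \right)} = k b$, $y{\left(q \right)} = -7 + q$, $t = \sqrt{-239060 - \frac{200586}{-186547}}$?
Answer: $-240309036 + \frac{20172 i \sqrt{815527767398}}{1847} \approx -2.4031 \cdot 10^{8} + 9.8628 \cdot 10^{6} i$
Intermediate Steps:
$t = \frac{i \sqrt{815527767398}}{1847}$ ($t = \sqrt{-239060 - - \frac{1986}{1847}} = \sqrt{-239060 + \frac{1986}{1847}} = \sqrt{- \frac{441541834}{1847}} = \frac{i \sqrt{815527767398}}{1847} \approx 488.94 i$)
$k = 19$ ($k = -7 + 26 = 19$)
$S{\left(b \right)} = 19 b$
$\left(-186704 + 206876\right) \left(t + S{\left(-627 \right)}\right) = \left(-186704 + 206876\right) \left(\frac{i \sqrt{815527767398}}{1847} + 19 \left(-627\right)\right) = 20172 \left(\frac{i \sqrt{815527767398}}{1847} - 11913\right) = 20172 \left(-11913 + \frac{i \sqrt{815527767398}}{1847}\right) = -240309036 + \frac{20172 i \sqrt{815527767398}}{1847}$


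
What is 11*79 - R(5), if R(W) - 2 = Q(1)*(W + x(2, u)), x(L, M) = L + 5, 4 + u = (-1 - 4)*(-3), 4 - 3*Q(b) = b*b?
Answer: 855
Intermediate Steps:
Q(b) = 4/3 - b**2/3 (Q(b) = 4/3 - b*b/3 = 4/3 - b**2/3)
u = 11 (u = -4 + (-1 - 4)*(-3) = -4 - 5*(-3) = -4 + 15 = 11)
x(L, M) = 5 + L
R(W) = 9 + W (R(W) = 2 + (4/3 - 1/3*1**2)*(W + (5 + 2)) = 2 + (4/3 - 1/3*1)*(W + 7) = 2 + (4/3 - 1/3)*(7 + W) = 2 + 1*(7 + W) = 2 + (7 + W) = 9 + W)
11*79 - R(5) = 11*79 - (9 + 5) = 869 - 1*14 = 869 - 14 = 855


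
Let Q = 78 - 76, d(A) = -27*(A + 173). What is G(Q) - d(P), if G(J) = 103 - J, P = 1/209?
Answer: 997375/209 ≈ 4772.1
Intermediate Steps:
P = 1/209 ≈ 0.0047847
d(A) = -4671 - 27*A (d(A) = -27*(173 + A) = -4671 - 27*A)
Q = 2
G(Q) - d(P) = (103 - 1*2) - (-4671 - 27*1/209) = (103 - 2) - (-4671 - 27/209) = 101 - 1*(-976266/209) = 101 + 976266/209 = 997375/209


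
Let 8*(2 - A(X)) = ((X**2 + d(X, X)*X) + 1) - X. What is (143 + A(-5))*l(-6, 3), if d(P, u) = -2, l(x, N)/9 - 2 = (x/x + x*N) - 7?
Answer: -110781/4 ≈ -27695.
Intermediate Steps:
l(x, N) = -36 + 9*N*x (l(x, N) = 18 + 9*((x/x + x*N) - 7) = 18 + 9*((1 + N*x) - 7) = 18 + 9*(-6 + N*x) = 18 + (-54 + 9*N*x) = -36 + 9*N*x)
A(X) = 15/8 - X**2/8 + 3*X/8 (A(X) = 2 - (((X**2 - 2*X) + 1) - X)/8 = 2 - ((1 + X**2 - 2*X) - X)/8 = 2 - (1 + X**2 - 3*X)/8 = 2 + (-1/8 - X**2/8 + 3*X/8) = 15/8 - X**2/8 + 3*X/8)
(143 + A(-5))*l(-6, 3) = (143 + (15/8 - 1/8*(-5)**2 + (3/8)*(-5)))*(-36 + 9*3*(-6)) = (143 + (15/8 - 1/8*25 - 15/8))*(-36 - 162) = (143 + (15/8 - 25/8 - 15/8))*(-198) = (143 - 25/8)*(-198) = (1119/8)*(-198) = -110781/4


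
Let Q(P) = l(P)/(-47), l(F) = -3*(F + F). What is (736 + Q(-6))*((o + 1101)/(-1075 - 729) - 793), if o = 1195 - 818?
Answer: -12371479950/21197 ≈ -5.8364e+5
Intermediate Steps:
l(F) = -6*F
o = 377
Q(P) = 6*P/47 (Q(P) = -6*P/(-47) = -6*P*(-1/47) = 6*P/47)
(736 + Q(-6))*((o + 1101)/(-1075 - 729) - 793) = (736 + (6/47)*(-6))*((377 + 1101)/(-1075 - 729) - 793) = (736 - 36/47)*(1478/(-1804) - 793) = 34556*(1478*(-1/1804) - 793)/47 = 34556*(-739/902 - 793)/47 = (34556/47)*(-716025/902) = -12371479950/21197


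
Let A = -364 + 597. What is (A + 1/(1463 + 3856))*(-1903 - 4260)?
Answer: -7637978464/5319 ≈ -1.4360e+6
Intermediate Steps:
A = 233
(A + 1/(1463 + 3856))*(-1903 - 4260) = (233 + 1/(1463 + 3856))*(-1903 - 4260) = (233 + 1/5319)*(-6163) = (1239328/5319)*(-6163) = -7637978464/5319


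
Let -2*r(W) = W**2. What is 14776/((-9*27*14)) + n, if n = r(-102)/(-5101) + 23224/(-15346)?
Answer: -322025810590/66577094073 ≈ -4.8369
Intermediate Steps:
r(W) = -W**2/2
n = -19317866/39139973 (n = -1/2*(-102)**2/(-5101) + 23224/(-15346) = -1/2*10404*(-1/5101) + 23224*(-1/15346) = -5202*(-1/5101) - 11612/7673 = 5202/5101 - 11612/7673 = -19317866/39139973 ≈ -0.49356)
14776/((-9*27*14)) + n = 14776/((-9*27*14)) - 19317866/39139973 = 14776/((-243*14)) - 19317866/39139973 = 14776/(-3402) - 19317866/39139973 = 14776*(-1/3402) - 19317866/39139973 = -7388/1701 - 19317866/39139973 = -322025810590/66577094073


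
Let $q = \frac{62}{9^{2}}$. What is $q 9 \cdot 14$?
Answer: $\frac{868}{9} \approx 96.444$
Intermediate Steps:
$q = \frac{62}{81} \approx 0.76543$
$q 9 \cdot 14 = \frac{62 \cdot 9 \cdot 14}{81} = \frac{62}{81} \cdot 126 = \frac{868}{9}$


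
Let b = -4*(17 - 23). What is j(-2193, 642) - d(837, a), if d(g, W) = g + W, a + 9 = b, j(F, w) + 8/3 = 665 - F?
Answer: 6010/3 ≈ 2003.3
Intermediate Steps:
j(F, w) = 1987/3 - F (j(F, w) = -8/3 + (665 - F) = 1987/3 - F)
b = 24 (b = -4*(-6) = 24)
a = 15 (a = -9 + 24 = 15)
d(g, W) = W + g
j(-2193, 642) - d(837, a) = (1987/3 - 1*(-2193)) - (15 + 837) = (1987/3 + 2193) - 1*852 = 8566/3 - 852 = 6010/3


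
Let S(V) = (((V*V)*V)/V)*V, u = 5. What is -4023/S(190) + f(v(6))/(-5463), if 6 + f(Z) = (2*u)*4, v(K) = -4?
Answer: -255183649/37470717000 ≈ -0.0068102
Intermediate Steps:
f(Z) = 34 (f(Z) = -6 + (2*5)*4 = -6 + 10*4 = -6 + 40 = 34)
S(V) = V³ (S(V) = ((V²*V)/V)*V = (V³/V)*V = V²*V = V³)
-4023/S(190) + f(v(6))/(-5463) = -4023/(190³) + 34/(-5463) = -4023/6859000 + 34*(-1/5463) = -4023*1/6859000 - 34/5463 = -4023/6859000 - 34/5463 = -255183649/37470717000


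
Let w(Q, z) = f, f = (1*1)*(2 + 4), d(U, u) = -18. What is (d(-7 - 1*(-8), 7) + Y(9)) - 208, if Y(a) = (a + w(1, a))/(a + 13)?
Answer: -4957/22 ≈ -225.32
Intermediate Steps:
f = 6 (f = 1*6 = 6)
w(Q, z) = 6
Y(a) = (6 + a)/(13 + a) (Y(a) = (a + 6)/(a + 13) = (6 + a)/(13 + a))
(d(-7 - 1*(-8), 7) + Y(9)) - 208 = (-18 + (6 + 9)/(13 + 9)) - 208 = (-18 + 15/22) - 208 = -381/22 - 208 = -4957/22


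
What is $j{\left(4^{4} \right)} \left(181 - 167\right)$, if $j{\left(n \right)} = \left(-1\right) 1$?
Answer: $-14$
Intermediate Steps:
$j{\left(n \right)} = -1$
$j{\left(4^{4} \right)} \left(181 - 167\right) = - (181 - 167) = \left(-1\right) 14 = -14$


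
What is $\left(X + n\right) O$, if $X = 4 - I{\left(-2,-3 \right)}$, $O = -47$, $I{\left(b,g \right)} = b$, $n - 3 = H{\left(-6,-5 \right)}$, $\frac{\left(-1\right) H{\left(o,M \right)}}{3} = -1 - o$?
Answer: $282$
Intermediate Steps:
$H{\left(o,M \right)} = 3 + 3 o$ ($H{\left(o,M \right)} = - 3 \left(-1 - o\right) = 3 + 3 o$)
$n = -12$ ($n = 3 + \left(3 + 3 \left(-6\right)\right) = 3 + \left(3 - 18\right) = 3 - 15 = -12$)
$X = 6$ ($X = 4 - -2 = 4 + 2 = 6$)
$\left(X + n\right) O = \left(6 - 12\right) \left(-47\right) = \left(-6\right) \left(-47\right) = 282$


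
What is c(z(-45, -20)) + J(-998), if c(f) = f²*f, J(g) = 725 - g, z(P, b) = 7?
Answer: 2066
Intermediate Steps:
c(f) = f³
c(z(-45, -20)) + J(-998) = 7³ + (725 - 1*(-998)) = 343 + (725 + 998) = 343 + 1723 = 2066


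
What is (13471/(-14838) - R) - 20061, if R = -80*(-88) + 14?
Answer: -402345841/14838 ≈ -27116.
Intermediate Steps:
R = 7054 (R = 7040 + 14 = 7054)
(13471/(-14838) - R) - 20061 = (13471/(-14838) - 1*7054) - 20061 = (13471*(-1/14838) - 7054) - 20061 = (-13471/14838 - 7054) - 20061 = -104680723/14838 - 20061 = -402345841/14838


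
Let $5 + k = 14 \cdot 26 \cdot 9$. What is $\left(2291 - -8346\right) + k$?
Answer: $13908$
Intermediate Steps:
$k = 3271$ ($k = -5 + 14 \cdot 26 \cdot 9 = -5 + 364 \cdot 9 = -5 + 3276 = 3271$)
$\left(2291 - -8346\right) + k = \left(2291 - -8346\right) + 3271 = \left(2291 + 8346\right) + 3271 = 10637 + 3271 = 13908$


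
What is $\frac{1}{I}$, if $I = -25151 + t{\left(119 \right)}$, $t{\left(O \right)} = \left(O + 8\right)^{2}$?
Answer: $- \frac{1}{9022} \approx -0.00011084$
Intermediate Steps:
$t{\left(O \right)} = \left(8 + O\right)^{2}$
$I = -9022$ ($I = -25151 + \left(8 + 119\right)^{2} = -25151 + 127^{2} = -25151 + 16129 = -9022$)
$\frac{1}{I} = \frac{1}{-9022} = - \frac{1}{9022}$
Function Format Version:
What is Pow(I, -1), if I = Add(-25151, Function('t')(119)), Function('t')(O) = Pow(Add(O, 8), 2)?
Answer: Rational(-1, 9022) ≈ -0.00011084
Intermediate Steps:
Function('t')(O) = Pow(Add(8, O), 2)
I = -9022 (I = Add(-25151, Pow(Add(8, 119), 2)) = Add(-25151, Pow(127, 2)) = Add(-25151, 16129) = -9022)
Pow(I, -1) = Pow(-9022, -1) = Rational(-1, 9022)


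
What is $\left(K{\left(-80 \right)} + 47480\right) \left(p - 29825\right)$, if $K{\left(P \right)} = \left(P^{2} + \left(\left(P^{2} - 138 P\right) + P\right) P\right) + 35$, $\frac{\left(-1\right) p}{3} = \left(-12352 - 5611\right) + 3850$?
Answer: $-16704750890$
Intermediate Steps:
$p = 42339$ ($p = - 3 \left(\left(-12352 - 5611\right) + 3850\right) = - 3 \left(-17963 + 3850\right) = \left(-3\right) \left(-14113\right) = 42339$)
$K{\left(P \right)} = 35 + P^{2} + P \left(P^{2} - 137 P\right)$ ($K{\left(P \right)} = \left(P^{2} + \left(P^{2} - 137 P\right) P\right) + 35 = \left(P^{2} + P \left(P^{2} - 137 P\right)\right) + 35 = 35 + P^{2} + P \left(P^{2} - 137 P\right)$)
$\left(K{\left(-80 \right)} + 47480\right) \left(p - 29825\right) = \left(\left(35 + \left(-80\right)^{3} - 136 \left(-80\right)^{2}\right) + 47480\right) \left(42339 - 29825\right) = \left(\left(35 - 512000 - 870400\right) + 47480\right) 12514 = \left(-1382365 + 47480\right) 12514 = \left(-1334885\right) 12514 = -16704750890$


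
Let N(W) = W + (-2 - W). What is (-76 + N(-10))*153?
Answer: -11934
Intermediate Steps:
N(W) = -2
(-76 + N(-10))*153 = (-76 - 2)*153 = -78*153 = -11934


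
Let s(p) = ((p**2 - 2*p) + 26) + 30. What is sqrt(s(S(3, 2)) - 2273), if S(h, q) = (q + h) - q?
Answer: 3*I*sqrt(246) ≈ 47.053*I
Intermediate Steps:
S(h, q) = h (S(h, q) = (h + q) - q = h)
s(p) = 56 + p**2 - 2*p (s(p) = (26 + p**2 - 2*p) + 30 = 56 + p**2 - 2*p)
sqrt(s(S(3, 2)) - 2273) = sqrt((56 + 3**2 - 2*3) - 2273) = sqrt((56 + 9 - 6) - 2273) = sqrt(59 - 2273) = sqrt(-2214) = 3*I*sqrt(246)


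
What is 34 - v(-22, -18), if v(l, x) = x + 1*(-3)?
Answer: 55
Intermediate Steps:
v(l, x) = -3 + x (v(l, x) = x - 3 = -3 + x)
34 - v(-22, -18) = 34 - (-3 - 18) = 34 - 1*(-21) = 34 + 21 = 55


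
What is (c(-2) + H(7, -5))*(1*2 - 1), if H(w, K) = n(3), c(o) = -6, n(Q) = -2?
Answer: -8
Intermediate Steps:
H(w, K) = -2
(c(-2) + H(7, -5))*(1*2 - 1) = (-6 - 2)*(1*2 - 1) = -8*(2 - 1) = -8*1 = -8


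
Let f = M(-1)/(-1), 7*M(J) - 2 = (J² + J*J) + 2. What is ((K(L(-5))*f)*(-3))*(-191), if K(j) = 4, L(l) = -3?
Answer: -13752/7 ≈ -1964.6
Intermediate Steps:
M(J) = 4/7 + 2*J²/7 (M(J) = 2/7 + ((J² + J*J) + 2)/7 = 2/7 + ((J² + J²) + 2)/7 = 2/7 + (2*J² + 2)/7 = 2/7 + (2 + 2*J²)/7 = 2/7 + (2/7 + 2*J²/7) = 4/7 + 2*J²/7)
f = -6/7 (f = (4/7 + (2/7)*(-1)²)/(-1) = (4/7 + (2/7)*1)*(-1) = (4/7 + 2/7)*(-1) = (6/7)*(-1) = -6/7 ≈ -0.85714)
((K(L(-5))*f)*(-3))*(-191) = ((4*(-6/7))*(-3))*(-191) = -24/7*(-3)*(-191) = (72/7)*(-191) = -13752/7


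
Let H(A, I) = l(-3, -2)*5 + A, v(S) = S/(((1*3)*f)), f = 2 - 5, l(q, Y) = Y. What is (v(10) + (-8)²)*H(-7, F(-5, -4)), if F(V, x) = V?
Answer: -9622/9 ≈ -1069.1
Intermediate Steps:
f = -3
v(S) = -S/9 (v(S) = S/(((1*3)*(-3))) = S/((3*(-3))) = S/(-9) = S*(-⅑) = -S/9)
H(A, I) = -10 + A (H(A, I) = -2*5 + A = -10 + A)
(v(10) + (-8)²)*H(-7, F(-5, -4)) = (-⅑*10 + (-8)²)*(-10 - 7) = (-10/9 + 64)*(-17) = (566/9)*(-17) = -9622/9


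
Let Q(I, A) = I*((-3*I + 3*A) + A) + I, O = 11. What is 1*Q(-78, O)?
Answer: -21762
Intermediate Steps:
Q(I, A) = I + I*(-3*I + 4*A) (Q(I, A) = I*(-3*I + 4*A) + I = I + I*(-3*I + 4*A))
1*Q(-78, O) = 1*(-78*(1 - 3*(-78) + 4*11)) = 1*(-78*(1 + 234 + 44)) = 1*(-78*279) = 1*(-21762) = -21762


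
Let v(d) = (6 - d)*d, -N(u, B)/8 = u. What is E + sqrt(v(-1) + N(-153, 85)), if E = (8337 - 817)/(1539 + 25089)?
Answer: 1880/6657 + sqrt(1217) ≈ 35.168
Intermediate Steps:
N(u, B) = -8*u
v(d) = d*(6 - d)
E = 1880/6657 (E = 7520/26628 = 7520*(1/26628) = 1880/6657 ≈ 0.28241)
E + sqrt(v(-1) + N(-153, 85)) = 1880/6657 + sqrt(-(6 - 1*(-1)) - 8*(-153)) = 1880/6657 + sqrt(-(6 + 1) + 1224) = 1880/6657 + sqrt(-1*7 + 1224) = 1880/6657 + sqrt(-7 + 1224) = 1880/6657 + sqrt(1217)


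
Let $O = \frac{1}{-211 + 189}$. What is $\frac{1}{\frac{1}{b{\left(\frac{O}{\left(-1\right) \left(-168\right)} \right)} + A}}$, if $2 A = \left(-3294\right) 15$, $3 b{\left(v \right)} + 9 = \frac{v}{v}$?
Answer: $- \frac{74123}{3} \approx -24708.0$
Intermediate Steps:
$O = - \frac{1}{22}$ ($O = \frac{1}{-22} = - \frac{1}{22} \approx -0.045455$)
$b{\left(v \right)} = - \frac{8}{3}$ ($b{\left(v \right)} = -3 + \frac{v \frac{1}{v}}{3} = -3 + \frac{1}{3} \cdot 1 = -3 + \frac{1}{3} = - \frac{8}{3}$)
$A = -24705$ ($A = \frac{\left(-3294\right) 15}{2} = \frac{1}{2} \left(-49410\right) = -24705$)
$\frac{1}{\frac{1}{b{\left(\frac{O}{\left(-1\right) \left(-168\right)} \right)} + A}} = \frac{1}{\frac{1}{- \frac{8}{3} - 24705}} = \frac{1}{\frac{1}{- \frac{74123}{3}}} = \frac{1}{- \frac{3}{74123}} = - \frac{74123}{3}$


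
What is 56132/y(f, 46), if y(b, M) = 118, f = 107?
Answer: 28066/59 ≈ 475.69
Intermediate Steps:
56132/y(f, 46) = 56132/118 = 56132*(1/118) = 28066/59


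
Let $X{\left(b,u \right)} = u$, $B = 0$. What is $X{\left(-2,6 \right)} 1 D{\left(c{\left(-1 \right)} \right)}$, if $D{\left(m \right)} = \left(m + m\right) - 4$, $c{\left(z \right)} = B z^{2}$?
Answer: $-24$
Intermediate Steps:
$c{\left(z \right)} = 0$ ($c{\left(z \right)} = 0 z^{2} = 0$)
$D{\left(m \right)} = -4 + 2 m$ ($D{\left(m \right)} = 2 m - 4 = -4 + 2 m$)
$X{\left(-2,6 \right)} 1 D{\left(c{\left(-1 \right)} \right)} = 6 \cdot 1 \left(-4 + 2 \cdot 0\right) = 6 \left(-4 + 0\right) = 6 \left(-4\right) = -24$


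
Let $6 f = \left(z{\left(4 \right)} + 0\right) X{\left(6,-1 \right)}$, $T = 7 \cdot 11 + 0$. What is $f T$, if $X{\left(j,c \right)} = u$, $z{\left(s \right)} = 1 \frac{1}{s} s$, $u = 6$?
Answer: $77$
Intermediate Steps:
$z{\left(s \right)} = 1$ ($z{\left(s \right)} = \frac{s}{s} = 1$)
$X{\left(j,c \right)} = 6$
$T = 77$ ($T = 77 + 0 = 77$)
$f = 1$ ($f = \frac{\left(1 + 0\right) 6}{6} = \frac{1 \cdot 6}{6} = \frac{1}{6} \cdot 6 = 1$)
$f T = 1 \cdot 77 = 77$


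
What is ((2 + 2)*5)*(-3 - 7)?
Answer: -200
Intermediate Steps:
((2 + 2)*5)*(-3 - 7) = (4*5)*(-10) = 20*(-10) = -200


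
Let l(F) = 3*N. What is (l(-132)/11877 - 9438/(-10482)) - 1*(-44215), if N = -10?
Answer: 305813642232/6916373 ≈ 44216.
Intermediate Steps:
l(F) = -30 (l(F) = 3*(-10) = -30)
(l(-132)/11877 - 9438/(-10482)) - 1*(-44215) = (-30/11877 - 9438/(-10482)) - 1*(-44215) = (-30*1/11877 - 9438*(-1/10482)) + 44215 = (-10/3959 + 1573/1747) + 44215 = 6210037/6916373 + 44215 = 305813642232/6916373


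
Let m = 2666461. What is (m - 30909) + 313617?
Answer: 2949169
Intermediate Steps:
(m - 30909) + 313617 = (2666461 - 30909) + 313617 = 2635552 + 313617 = 2949169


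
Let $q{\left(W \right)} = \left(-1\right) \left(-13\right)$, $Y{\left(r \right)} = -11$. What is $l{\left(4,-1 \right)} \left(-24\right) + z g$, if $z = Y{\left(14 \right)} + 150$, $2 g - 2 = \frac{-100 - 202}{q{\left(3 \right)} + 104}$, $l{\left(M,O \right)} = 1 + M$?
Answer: $- \frac{18766}{117} \approx -160.39$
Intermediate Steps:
$q{\left(W \right)} = 13$
$g = - \frac{34}{117}$ ($g = 1 + \frac{\left(-100 - 202\right) \frac{1}{13 + 104}}{2} = 1 + \frac{\left(-302\right) \frac{1}{117}}{2} = 1 + \frac{1}{2} \left(- \frac{302}{117}\right) = 1 - \frac{151}{117} = - \frac{34}{117} \approx -0.2906$)
$z = 139$ ($z = -11 + 150 = 139$)
$l{\left(4,-1 \right)} \left(-24\right) + z g = \left(1 + 4\right) \left(-24\right) + 139 \left(- \frac{34}{117}\right) = 5 \left(-24\right) - \frac{4726}{117} = -120 - \frac{4726}{117} = - \frac{18766}{117}$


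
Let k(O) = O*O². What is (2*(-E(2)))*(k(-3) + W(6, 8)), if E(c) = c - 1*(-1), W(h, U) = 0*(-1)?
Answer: 162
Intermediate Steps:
k(O) = O³
W(h, U) = 0
E(c) = 1 + c (E(c) = c + 1 = 1 + c)
(2*(-E(2)))*(k(-3) + W(6, 8)) = (2*(-(1 + 2)))*((-3)³ + 0) = (2*(-1*3))*(-27 + 0) = (2*(-3))*(-27) = -6*(-27) = 162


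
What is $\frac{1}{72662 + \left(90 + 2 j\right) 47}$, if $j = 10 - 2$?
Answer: $\frac{1}{77644} \approx 1.2879 \cdot 10^{-5}$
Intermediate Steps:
$j = 8$
$\frac{1}{72662 + \left(90 + 2 j\right) 47} = \frac{1}{72662 + \left(90 + 2 \cdot 8\right) 47} = \frac{1}{72662 + \left(90 + 16\right) 47} = \frac{1}{72662 + 106 \cdot 47} = \frac{1}{72662 + 4982} = \frac{1}{77644}$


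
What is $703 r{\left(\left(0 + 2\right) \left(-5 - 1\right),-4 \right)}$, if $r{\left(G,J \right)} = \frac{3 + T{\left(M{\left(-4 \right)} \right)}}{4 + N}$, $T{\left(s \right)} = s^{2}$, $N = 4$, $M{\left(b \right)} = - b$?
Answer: $\frac{13357}{8} \approx 1669.6$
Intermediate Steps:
$r{\left(G,J \right)} = \frac{19}{8}$ ($r{\left(G,J \right)} = \frac{3 + \left(\left(-1\right) \left(-4\right)\right)^{2}}{4 + 4} = \frac{3 + 4^{2}}{8} = \left(3 + 16\right) \frac{1}{8} = 19 \cdot \frac{1}{8} = \frac{19}{8}$)
$703 r{\left(\left(0 + 2\right) \left(-5 - 1\right),-4 \right)} = 703 \cdot \frac{19}{8} = \frac{13357}{8}$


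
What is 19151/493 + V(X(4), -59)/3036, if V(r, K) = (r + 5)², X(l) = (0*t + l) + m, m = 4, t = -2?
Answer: 58225753/1496748 ≈ 38.901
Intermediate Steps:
X(l) = 4 + l (X(l) = (0*(-2) + l) + 4 = (0 + l) + 4 = l + 4 = 4 + l)
V(r, K) = (5 + r)²
19151/493 + V(X(4), -59)/3036 = 19151/493 + (5 + (4 + 4))²/3036 = 19151*(1/493) + (5 + 8)²*(1/3036) = 19151/493 + 13²*(1/3036) = 19151/493 + 169*(1/3036) = 19151/493 + 169/3036 = 58225753/1496748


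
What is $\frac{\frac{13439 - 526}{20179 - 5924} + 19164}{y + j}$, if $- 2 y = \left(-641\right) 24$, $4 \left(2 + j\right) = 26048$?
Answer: $\frac{273195733}{202449510} \approx 1.3495$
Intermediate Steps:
$j = 6510$ ($j = -2 + \frac{1}{4} \cdot 26048 = -2 + 6512 = 6510$)
$y = 7692$ ($y = - \frac{\left(-641\right) 24}{2} = \left(- \frac{1}{2}\right) \left(-15384\right) = 7692$)
$\frac{\frac{13439 - 526}{20179 - 5924} + 19164}{y + j} = \frac{\frac{13439 - 526}{20179 - 5924} + 19164}{7692 + 6510} = \frac{\frac{12913}{14255} + 19164}{14202} = \left(12913 \cdot \frac{1}{14255} + 19164\right) \frac{1}{14202} = \left(\frac{12913}{14255} + 19164\right) \frac{1}{14202} = \frac{273195733}{14255} \cdot \frac{1}{14202} = \frac{273195733}{202449510}$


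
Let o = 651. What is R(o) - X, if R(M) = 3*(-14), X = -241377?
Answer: 241335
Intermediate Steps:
R(M) = -42
R(o) - X = -42 - 1*(-241377) = -42 + 241377 = 241335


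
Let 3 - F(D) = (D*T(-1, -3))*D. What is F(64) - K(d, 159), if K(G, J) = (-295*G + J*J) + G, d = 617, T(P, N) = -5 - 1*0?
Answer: 176600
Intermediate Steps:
T(P, N) = -5 (T(P, N) = -5 + 0 = -5)
K(G, J) = J² - 294*G (K(G, J) = (-295*G + J²) + G = (J² - 295*G) + G = J² - 294*G)
F(D) = 3 + 5*D² (F(D) = 3 - D*(-5)*D = 3 - (-5*D)*D = 3 - (-5)*D² = 3 + 5*D²)
F(64) - K(d, 159) = (3 + 5*64²) - (159² - 294*617) = (3 + 5*4096) - (25281 - 181398) = (3 + 20480) - 1*(-156117) = 20483 + 156117 = 176600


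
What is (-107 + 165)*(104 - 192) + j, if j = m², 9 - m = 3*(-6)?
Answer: -4375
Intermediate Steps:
m = 27 (m = 9 - 3*(-6) = 9 - 1*(-18) = 9 + 18 = 27)
j = 729 (j = 27² = 729)
(-107 + 165)*(104 - 192) + j = (-107 + 165)*(104 - 192) + 729 = 58*(-88) + 729 = -5104 + 729 = -4375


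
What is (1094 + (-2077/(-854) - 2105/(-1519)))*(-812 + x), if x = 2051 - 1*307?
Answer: 94805561526/92659 ≈ 1.0232e+6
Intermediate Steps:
x = 1744 (x = 2051 - 307 = 1744)
(1094 + (-2077/(-854) - 2105/(-1519)))*(-812 + x) = (1094 + (-2077/(-854) - 2105/(-1519)))*(-812 + 1744) = (1094 + (-2077*(-1/854) - 2105*(-1/1519)))*932 = (1094 + (2077/854 + 2105/1519))*932 = (1094 + 707519/185318)*932 = (203445411/185318)*932 = 94805561526/92659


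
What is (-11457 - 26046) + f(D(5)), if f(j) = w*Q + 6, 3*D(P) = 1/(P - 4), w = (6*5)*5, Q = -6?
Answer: -38397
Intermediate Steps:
w = 150 (w = 30*5 = 150)
D(P) = 1/(3*(-4 + P)) (D(P) = 1/(3*(P - 4)) = 1/(3*(-4 + P)))
f(j) = -894 (f(j) = 150*(-6) + 6 = -900 + 6 = -894)
(-11457 - 26046) + f(D(5)) = (-11457 - 26046) - 894 = -37503 - 894 = -38397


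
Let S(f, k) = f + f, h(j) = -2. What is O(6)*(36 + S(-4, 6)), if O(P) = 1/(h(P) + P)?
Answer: 7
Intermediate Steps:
S(f, k) = 2*f
O(P) = 1/(-2 + P)
O(6)*(36 + S(-4, 6)) = (36 + 2*(-4))/(-2 + 6) = (36 - 8)/4 = (1/4)*28 = 7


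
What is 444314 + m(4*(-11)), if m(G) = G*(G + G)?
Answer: 448186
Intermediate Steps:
m(G) = 2*G² (m(G) = G*(2*G) = 2*G²)
444314 + m(4*(-11)) = 444314 + 2*(4*(-11))² = 444314 + 2*(-44)² = 444314 + 2*1936 = 444314 + 3872 = 448186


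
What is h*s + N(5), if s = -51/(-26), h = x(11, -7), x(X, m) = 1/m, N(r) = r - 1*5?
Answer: -51/182 ≈ -0.28022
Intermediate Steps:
N(r) = -5 + r (N(r) = r - 5 = -5 + r)
x(X, m) = 1/m
h = -1/7 (h = 1/(-7) = -1/7 ≈ -0.14286)
s = 51/26 (s = -51*(-1/26) = 51/26 ≈ 1.9615)
h*s + N(5) = -1/7*51/26 + (-5 + 5) = -51/182 + 0 = -51/182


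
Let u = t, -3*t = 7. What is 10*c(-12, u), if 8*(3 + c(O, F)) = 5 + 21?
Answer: 5/2 ≈ 2.5000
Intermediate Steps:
t = -7/3 (t = -1/3*7 = -7/3 ≈ -2.3333)
u = -7/3 ≈ -2.3333
c(O, F) = 1/4 (c(O, F) = -3 + (5 + 21)/8 = -3 + (1/8)*26 = -3 + 13/4 = 1/4)
10*c(-12, u) = 10*(1/4) = 5/2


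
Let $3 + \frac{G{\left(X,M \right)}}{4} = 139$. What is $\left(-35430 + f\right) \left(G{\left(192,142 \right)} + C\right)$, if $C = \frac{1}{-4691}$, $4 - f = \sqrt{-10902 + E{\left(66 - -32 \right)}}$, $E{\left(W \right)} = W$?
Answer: $- \frac{90403715678}{4691} - \frac{5103806 i \sqrt{2701}}{4691} \approx -1.9272 \cdot 10^{7} - 56545.0 i$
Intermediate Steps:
$G{\left(X,M \right)} = 544$ ($G{\left(X,M \right)} = -12 + 4 \cdot 139 = -12 + 556 = 544$)
$f = 4 - 2 i \sqrt{2701}$ ($f = 4 - \sqrt{-10902 + \left(66 - -32\right)} = 4 - \sqrt{-10902 + \left(66 + 32\right)} = 4 - \sqrt{-10902 + 98} = 4 - \sqrt{-10804} = 4 - 2 i \sqrt{2701} \approx 4.0 - 103.94 i$)
$C = - \frac{1}{4691} \approx -0.00021317$
$\left(-35430 + f\right) \left(G{\left(192,142 \right)} + C\right) = \left(-35430 + \left(4 - 2 i \sqrt{2701}\right)\right) \left(544 - \frac{1}{4691}\right) = \left(-35426 - 2 i \sqrt{2701}\right) \frac{2551903}{4691} = - \frac{90403715678}{4691} - \frac{5103806 i \sqrt{2701}}{4691}$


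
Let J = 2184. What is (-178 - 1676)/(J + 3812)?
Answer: -927/2998 ≈ -0.30921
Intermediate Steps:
(-178 - 1676)/(J + 3812) = (-178 - 1676)/(2184 + 3812) = -1854/5996 = -1854*1/5996 = -927/2998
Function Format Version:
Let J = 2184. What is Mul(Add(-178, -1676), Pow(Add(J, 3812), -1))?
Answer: Rational(-927, 2998) ≈ -0.30921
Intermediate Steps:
Mul(Add(-178, -1676), Pow(Add(J, 3812), -1)) = Mul(Add(-178, -1676), Pow(Add(2184, 3812), -1)) = Mul(-1854, Pow(5996, -1)) = Mul(-1854, Rational(1, 5996)) = Rational(-927, 2998)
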